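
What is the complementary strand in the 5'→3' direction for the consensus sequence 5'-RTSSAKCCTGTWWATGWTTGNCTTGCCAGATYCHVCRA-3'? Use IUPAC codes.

Standard pairs A↔T, G↔C; ambiguity codes pair R↔Y, K↔M, W↔W, S↔S, H↔D, V↔B, N↔N. Complement (YASSTMGGACAWWTACWAACNGAACGGTCTARGDBGYT), then reverse for 5'→3'.

5'-TYGBDGRATCTGGCAAGNCAAWCATWWACAGGMTSSAY-3'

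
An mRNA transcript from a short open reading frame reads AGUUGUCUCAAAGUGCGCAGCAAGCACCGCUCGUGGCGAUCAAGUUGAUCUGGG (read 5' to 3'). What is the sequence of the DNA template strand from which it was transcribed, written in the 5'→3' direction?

5′-CCCAGATCAACTTGATCGCCACGAGCGGTGCTTGCTGCGCACTTTGAGACAACT-3′

Replace U with T to get the coding DNA strand: AGTTGTCTCAAAGTGCGCAGCAAGCACCGCTCGTGGCGATCAAGTTGATCTGGG. The template strand is its reverse complement (complement TCAACAGAGTTTCACGCGTCGTTCGTGGCGAGCACCGCTAGTTCAACTAGACCC, then reverse).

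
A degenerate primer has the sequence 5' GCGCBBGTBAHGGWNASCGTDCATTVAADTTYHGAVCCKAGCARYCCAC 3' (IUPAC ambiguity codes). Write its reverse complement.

5'-GTGGRYTGCTMGGBTCDRAAHTTBAATGHACGSTNWCCDTVACVVGCGC-3'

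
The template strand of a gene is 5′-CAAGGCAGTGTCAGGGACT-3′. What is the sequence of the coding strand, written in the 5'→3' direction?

The coding strand is complementary and antiparallel to the template: take the complement (A↔T, G↔C) and reverse.

5'-AGTCCCTGACACTGCCTTG-3'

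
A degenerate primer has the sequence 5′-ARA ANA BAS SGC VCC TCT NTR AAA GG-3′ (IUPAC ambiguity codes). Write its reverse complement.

Standard pairs A↔T, G↔C; ambiguity codes pair R↔Y, S↔S, B↔V, N↔N. Complement (TYTTNTVTSSCGBGGAGANAYTTTCC), then reverse for 5'→3'.

5′-CCTTTYANAGAGGBGCSSTVTNTTYT-3′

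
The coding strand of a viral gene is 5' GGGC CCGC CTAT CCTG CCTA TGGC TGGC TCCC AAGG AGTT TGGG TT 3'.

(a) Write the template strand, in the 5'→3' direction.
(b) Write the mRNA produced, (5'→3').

(a) 5'-AACCCAAACTCCTTGGGAGCCAGCCATAGGCAGGATAGGCGGGCCC-3'
(b) 5'-GGGCCCGCCUAUCCUGCCUAUGGCUGGCUCCCAAGGAGUUUGGGUU-3'

(a) The template strand is the reverse complement of the coding strand: complement CCCGGGCGGATAGGACGGATACCGACCGAGGGTTCCTCAAACCCAA, then reverse.
(b) mRNA matches the coding strand with T→U.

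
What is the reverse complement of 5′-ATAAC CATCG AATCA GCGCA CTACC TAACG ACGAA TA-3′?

5'-TATTCGTCGTTAGGTAGTGCGCTGATTCGATGGTTAT-3'

Reading the sequence 3'→5' and pairing each base (A↔T, G↔C) gives the reverse complement directly.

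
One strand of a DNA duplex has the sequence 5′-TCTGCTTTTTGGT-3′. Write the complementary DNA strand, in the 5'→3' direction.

Pairing A↔T and G↔C gives AGACGAAAAACCA, running 3'→5'. Reverse for the 5'→3' convention.

5'-ACCAAAAAGCAGA-3'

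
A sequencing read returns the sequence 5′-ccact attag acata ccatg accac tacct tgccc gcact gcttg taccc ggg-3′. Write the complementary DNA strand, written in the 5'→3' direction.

Pairing A↔T and G↔C gives GGTGATAATCTGTATGGTACTGGTGATGGAACGGGCGTGACGAACATGGGCCC, running 3'→5'. Reverse for the 5'→3' convention.

5′-CCCGGGTACAAGCAGTGCGGGCAAGGTAGTGGTCATGGTATGTCTAATAGTGG-3′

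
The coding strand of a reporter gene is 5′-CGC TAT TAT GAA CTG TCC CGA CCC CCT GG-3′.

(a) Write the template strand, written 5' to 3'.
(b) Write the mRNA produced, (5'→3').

(a) The template strand is the reverse complement of the coding strand: complement GCGATAATACTTGACAGGGCTGGGGGACC, then reverse.
(b) mRNA matches the coding strand with T→U.

(a) 5′-CCAGGGGGTCGGGACAGTTCATAATAGCG-3′
(b) 5′-CGCUAUUAUGAACUGUCCCGACCCCCUGG-3′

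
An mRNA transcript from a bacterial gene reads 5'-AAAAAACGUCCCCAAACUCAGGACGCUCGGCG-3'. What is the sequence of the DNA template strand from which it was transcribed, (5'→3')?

Replace U with T to get the coding DNA strand: AAAAAACGTCCCCAAACTCAGGACGCTCGGCG. The template strand is its reverse complement (complement TTTTTTGCAGGGGTTTGAGTCCTGCGAGCCGC, then reverse).

5′-CGCCGAGCGTCCTGAGTTTGGGGACGTTTTTT-3′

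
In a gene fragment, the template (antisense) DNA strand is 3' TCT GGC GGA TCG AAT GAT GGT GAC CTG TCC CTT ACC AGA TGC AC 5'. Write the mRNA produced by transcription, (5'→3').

5'-AGACCGCCUAGCUUACUACCACUGGACAGGGAAUGGUCUACGUG-3'

Reading the template 3'→5' as shown, RNA polymerase pairs each base (A→U, T→A, G↔C) to build mRNA 5'→3' directly.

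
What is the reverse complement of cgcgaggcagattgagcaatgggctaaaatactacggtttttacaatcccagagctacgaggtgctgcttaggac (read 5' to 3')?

Complement each base (A↔T, G↔C): GCGCTCCGTCTAACTCGTTACCCGATTTTATGATGCCAAAAATGTTAGGGTCTCGATGCTCCACGACGAATCCTG. Then reverse.

5'-GTCCTAAGCAGCACCTCGTAGCTCTGGGATTGTAAAAACCGTAGTATTTTAGCCCATTGCTCAATCTGCCTCGCG-3'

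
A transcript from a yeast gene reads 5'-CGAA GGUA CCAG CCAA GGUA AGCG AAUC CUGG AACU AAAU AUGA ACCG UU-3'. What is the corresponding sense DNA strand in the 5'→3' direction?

The coding DNA strand has the same 5'→3' sequence as the mRNA with U replaced by T.

5′-CGAAGGTACCAGCCAAGGTAAGCGAATCCTGGAACTAAATATGAACCGTT-3′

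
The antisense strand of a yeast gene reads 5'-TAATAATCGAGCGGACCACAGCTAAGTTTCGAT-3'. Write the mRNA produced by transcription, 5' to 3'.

RNA polymerase reads the template 3'→5' and synthesizes mRNA 5'→3' by base-pairing (A→U, T→A, G↔C). The complement of the template is ATTATTAGCTCGCCTGGTGTCGATTCAAAGCTA; antiparallel, so 5'→3' the coding strand is ATCGAAACTTAGCTGTGGTCCGCTCGATTATTA. Replace T with U for the mRNA.

5'-AUCGAAACUUAGCUGUGGUCCGCUCGAUUAUUA-3'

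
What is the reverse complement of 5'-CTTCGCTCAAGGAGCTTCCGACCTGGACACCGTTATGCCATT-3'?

5'-AATGGCATAACGGTGTCCAGGTCGGAAGCTCCTTGAGCGAAG-3'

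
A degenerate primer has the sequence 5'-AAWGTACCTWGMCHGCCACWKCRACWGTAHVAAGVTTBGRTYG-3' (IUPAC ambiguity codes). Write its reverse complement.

Standard pairs A↔T, G↔C; ambiguity codes pair R↔Y, M↔K, W↔W, B↔V, H↔D. Complement (TTWCATGGAWCKGDCGGTGWMGYTGWCATDBTTCBAAVCYARC), then reverse for 5'→3'.

5'-CRAYCVAABCTTBDTACWGTYGMWGTGGCDGKCWAGGTACWTT-3'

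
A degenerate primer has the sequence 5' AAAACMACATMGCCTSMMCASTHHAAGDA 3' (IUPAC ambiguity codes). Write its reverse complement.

Standard pairs A↔T, G↔C; ambiguity codes pair M↔K, S↔S, D↔H. Complement (TTTTGKTGTAKCGGASKKGTSADDTTCHT), then reverse for 5'→3'.

5'-THCTTDDASTGKKSAGGCKATGTKGTTTT-3'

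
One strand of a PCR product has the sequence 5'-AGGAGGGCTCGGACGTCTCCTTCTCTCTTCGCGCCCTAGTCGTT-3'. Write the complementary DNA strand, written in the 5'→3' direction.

The complement of AGGAGGGCTCGGACGTCTCCTTCTCTCTTCGCGCCCTAGTCGTT is TCCTCCCGAGCCTGCAGAGGAAGAGAGAAGCGCGGGATCAGCAA (A↔T, G↔C). DNA strands are antiparallel, so the complementary strand runs 3'→5'; reversing gives the 5'→3' form.

5'-AACGACTAGGGCGCGAAGAGAGAAGGAGACGTCCGAGCCCTCCT-3'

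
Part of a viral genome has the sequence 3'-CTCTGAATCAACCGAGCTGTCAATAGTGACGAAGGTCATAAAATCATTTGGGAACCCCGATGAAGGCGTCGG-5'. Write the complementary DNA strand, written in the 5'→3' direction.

The strand is given 3'→5', so its complement runs 5'→3' in the same left-to-right order: pair each base A↔T, G↔C.

5'-GAGACTTAGTTGGCTCGACAGTTATCACTGCTTCCAGTATTTTAGTAAACCCTTGGGGCTACTTCCGCAGCC-3'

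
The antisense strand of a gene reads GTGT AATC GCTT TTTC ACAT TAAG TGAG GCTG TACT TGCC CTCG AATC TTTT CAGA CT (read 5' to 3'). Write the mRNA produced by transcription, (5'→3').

The mRNA has the sequence of the coding strand (reverse complement of the template) with T→U. Reverse complement of GTGTAATCGCTTTTTCACATTAAGTGAGGCTGTACTTGCCCTCGAATCTTTTCAGACT is AGTCTGAAAAGATTCGAGGGCAAGTACAGCCTCACTTAATGTGAAAAAGCGATTACAC; then T→U.

5'-AGUCUGAAAAGAUUCGAGGGCAAGUACAGCCUCACUUAAUGUGAAAAAGCGAUUACAC-3'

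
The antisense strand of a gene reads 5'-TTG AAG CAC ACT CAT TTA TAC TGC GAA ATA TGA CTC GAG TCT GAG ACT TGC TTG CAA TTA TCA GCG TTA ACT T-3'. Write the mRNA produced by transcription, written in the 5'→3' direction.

5'-AAGUUAACGCUGAUAAUUGCAAGCAAGUCUCAGACUCGAGUCAUAUUUCGCAGUAUAAAUGAGUGUGCUUCAA-3'

The mRNA has the sequence of the coding strand (reverse complement of the template) with T→U. Reverse complement of TTGAAGCACACTCATTTATACTGCGAAATATGACTCGAGTCTGAGACTTGCTTGCAATTATCAGCGTTAACTT is AAGTTAACGCTGATAATTGCAAGCAAGTCTCAGACTCGAGTCATATTTCGCAGTATAAATGAGTGTGCTTCAA; then T→U.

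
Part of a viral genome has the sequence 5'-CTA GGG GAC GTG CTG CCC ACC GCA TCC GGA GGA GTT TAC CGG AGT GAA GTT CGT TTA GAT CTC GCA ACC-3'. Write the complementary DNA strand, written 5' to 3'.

The complement of CTAGGGGACGTGCTGCCCACCGCATCCGGAGGAGTTTACCGGAGTGAAGTTCGTTTAGATCTCGCAACC is GATCCCCTGCACGACGGGTGGCGTAGGCCTCCTCAAATGGCCTCACTTCAAGCAAATCTAGAGCGTTGG (A↔T, G↔C). DNA strands are antiparallel, so the complementary strand runs 3'→5'; reversing gives the 5'→3' form.

5'-GGTTGCGAGATCTAAACGAACTTCACTCCGGTAAACTCCTCCGGATGCGGTGGGCAGCACGTCCCCTAG-3'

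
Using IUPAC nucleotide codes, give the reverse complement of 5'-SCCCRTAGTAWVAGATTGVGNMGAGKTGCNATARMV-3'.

Standard pairs A↔T, G↔C; ambiguity codes pair R↔Y, M↔K, W↔W, S↔S, V↔B, N↔N. Complement (SGGGYATCATWBTCTAACBCNKCTCMACGNTATYKB), then reverse for 5'→3'.

5'-BKYTATNGCAMCTCKNCBCAATCTBWTACTAYGGGS-3'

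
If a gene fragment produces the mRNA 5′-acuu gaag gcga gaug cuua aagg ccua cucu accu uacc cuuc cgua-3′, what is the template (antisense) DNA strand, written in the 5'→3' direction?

5′-TACGGAAGGGTAAGGTAGAGTAGGCCTTTAAGCATCTCGCCTTCAAGT-3′

Replace U with T to get the coding DNA strand: ACTTGAAGGCGAGATGCTTAAAGGCCTACTCTACCTTACCCTTCCGTA. The template strand is its reverse complement (complement TGAACTTCCGCTCTACGAATTTCCGGATGAGATGGAATGGGAAGGCAT, then reverse).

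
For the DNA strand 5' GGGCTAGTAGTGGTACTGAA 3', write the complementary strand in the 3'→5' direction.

Base-pairing A↔T, G↔C gives the complement. The complementary strand is antiparallel, so paired with a 5'→3' strand it runs 3'→5'.

3'-CCCGATCATCACCATGACTT-5'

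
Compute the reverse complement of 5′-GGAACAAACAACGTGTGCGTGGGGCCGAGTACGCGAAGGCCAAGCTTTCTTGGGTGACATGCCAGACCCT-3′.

Reading the sequence 3'→5' and pairing each base (A↔T, G↔C) gives the reverse complement directly.

5′-AGGGTCTGGCATGTCACCCAAGAAAGCTTGGCCTTCGCGTACTCGGCCCCACGCACACGTTGTTTGTTCC-3′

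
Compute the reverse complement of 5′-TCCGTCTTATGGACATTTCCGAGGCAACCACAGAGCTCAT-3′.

5'-ATGAGCTCTGTGGTTGCCTCGGAAATGTCCATAAGACGGA-3'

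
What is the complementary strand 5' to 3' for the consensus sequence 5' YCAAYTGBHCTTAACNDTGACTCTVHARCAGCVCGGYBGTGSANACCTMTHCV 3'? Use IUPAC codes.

Standard pairs A↔T, G↔C; ambiguity codes pair R↔Y, M↔K, S↔S, B↔V, D↔H, N↔N. Complement (RGTTRACVDGAATTGNHACTGAGABDTYGTCGBGCCRVCACSTNTGGAKADGB), then reverse for 5'→3'.

5'-BGDAKAGGTNTSCACVRCCGBGCTGYTDBAGAGTCAHNGTTAAGDVCARTTGR-3'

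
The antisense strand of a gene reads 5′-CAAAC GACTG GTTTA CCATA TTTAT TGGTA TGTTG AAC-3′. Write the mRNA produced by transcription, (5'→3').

5'-GUUCAACAUACCAAUAAAUAUGGUAAACCAGUCGUUUG-3'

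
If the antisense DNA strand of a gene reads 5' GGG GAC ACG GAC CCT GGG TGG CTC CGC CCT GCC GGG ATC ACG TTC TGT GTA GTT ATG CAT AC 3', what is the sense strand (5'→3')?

5'-GTATGCATAACTACACAGAACGTGATCCCGGCAGGGCGGAGCCACCCAGGGTCCGTGTCCCC-3'

The coding strand is complementary and antiparallel to the template: take the complement (A↔T, G↔C) and reverse.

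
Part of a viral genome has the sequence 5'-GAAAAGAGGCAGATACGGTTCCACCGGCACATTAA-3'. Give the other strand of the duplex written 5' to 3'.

5'-TTAATGTGCCGGTGGAACCGTATCTGCCTCTTTTC-3'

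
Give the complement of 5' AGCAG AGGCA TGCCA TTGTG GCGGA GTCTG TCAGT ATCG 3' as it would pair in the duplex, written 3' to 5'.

3'-TCGTCTCCGTACGGTAACACCGCCTCAGACAGTCATAGC-5'

Base-pairing A↔T, G↔C gives the complement. The complementary strand is antiparallel, so paired with a 5'→3' strand it runs 3'→5'.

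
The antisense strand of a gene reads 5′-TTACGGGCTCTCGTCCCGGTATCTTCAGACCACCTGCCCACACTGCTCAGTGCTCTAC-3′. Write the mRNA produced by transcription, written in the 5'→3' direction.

5′-GUAGAGCACUGAGCAGUGUGGGCAGGUGGUCUGAAGAUACCGGGACGAGAGCCCGUAA-3′

RNA polymerase reads the template 3'→5' and synthesizes mRNA 5'→3' by base-pairing (A→U, T→A, G↔C). The complement of the template is AATGCCCGAGAGCAGGGCCATAGAAGTCTGGTGGACGGGTGTGACGAGTCACGAGATG; antiparallel, so 5'→3' the coding strand is GTAGAGCACTGAGCAGTGTGGGCAGGTGGTCTGAAGATACCGGGACGAGAGCCCGTAA. Replace T with U for the mRNA.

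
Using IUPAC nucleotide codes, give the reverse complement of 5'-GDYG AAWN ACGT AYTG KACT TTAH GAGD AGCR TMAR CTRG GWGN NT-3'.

5'-ANNCWCCYAGYTKAYGCTHCTCDTAAAGTMCARTACGTNWTTCRHC-3'

Standard pairs A↔T, G↔C; ambiguity codes pair R↔Y, M↔K, W↔W, D↔H, N↔N. Complement (CHRCTTWNTGCATRACMTGAAATDCTCHTCGYAKTYGAYCCWCNNA), then reverse for 5'→3'.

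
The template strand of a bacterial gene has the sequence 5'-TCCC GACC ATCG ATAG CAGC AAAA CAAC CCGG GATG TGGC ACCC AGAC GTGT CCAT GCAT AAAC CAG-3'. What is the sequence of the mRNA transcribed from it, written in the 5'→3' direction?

5'-CUGGUUUAUGCAUGGACACGUCUGGGUGCCACAUCCCGGGUUGUUUUGCUGCUAUCGAUGGUCGGGA-3'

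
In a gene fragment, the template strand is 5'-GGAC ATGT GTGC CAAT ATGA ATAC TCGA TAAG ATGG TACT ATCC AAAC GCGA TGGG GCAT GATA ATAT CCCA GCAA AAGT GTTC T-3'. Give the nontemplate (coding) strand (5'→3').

The coding strand is complementary and antiparallel to the template: take the complement (A↔T, G↔C) and reverse.

5'-AGAACACTTTTGCTGGGATATTATCATGCCCCATCGCGTTTGGATAGTACCATCTTATCGAGTATTCATATTGGCACACATGTCC-3'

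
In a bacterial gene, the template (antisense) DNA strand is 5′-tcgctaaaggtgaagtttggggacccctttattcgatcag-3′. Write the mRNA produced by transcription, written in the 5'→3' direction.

5'-CUGAUCGAAUAAAGGGGUCCCCAAACUUCACCUUUAGCGA-3'

The mRNA has the sequence of the coding strand (reverse complement of the template) with T→U. Reverse complement of TCGCTAAAGGTGAAGTTTGGGGACCCCTTTATTCGATCAG is CTGATCGAATAAAGGGGTCCCCAAACTTCACCTTTAGCGA; then T→U.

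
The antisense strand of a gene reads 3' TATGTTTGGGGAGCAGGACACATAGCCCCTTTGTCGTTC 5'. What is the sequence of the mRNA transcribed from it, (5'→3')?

Reading the template 3'→5' as shown, RNA polymerase pairs each base (A→U, T→A, G↔C) to build mRNA 5'→3' directly.

5'-AUACAAACCCCUCGUCCUGUGUAUCGGGGAAACAGCAAG-3'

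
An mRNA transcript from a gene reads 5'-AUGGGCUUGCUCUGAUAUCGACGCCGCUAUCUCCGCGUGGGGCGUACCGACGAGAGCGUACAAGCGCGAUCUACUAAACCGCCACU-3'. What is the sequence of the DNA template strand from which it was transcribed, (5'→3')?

Replace U with T to get the coding DNA strand: ATGGGCTTGCTCTGATATCGACGCCGCTATCTCCGCGTGGGGCGTACCGACGAGAGCGTACAAGCGCGATCTACTAAACCGCCACT. The template strand is its reverse complement (complement TACCCGAACGAGACTATAGCTGCGGCGATAGAGGCGCACCCCGCATGGCTGCTCTCGCATGTTCGCGCTAGATGATTTGGCGGTGA, then reverse).

5'-AGTGGCGGTTTAGTAGATCGCGCTTGTACGCTCTCGTCGGTACGCCCCACGCGGAGATAGCGGCGTCGATATCAGAGCAAGCCCAT-3'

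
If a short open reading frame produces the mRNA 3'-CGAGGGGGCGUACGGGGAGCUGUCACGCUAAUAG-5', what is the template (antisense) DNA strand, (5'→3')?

Written 5'→3' the mRNA is GAUAAUCGCACUGUCGAGGGGCAUGCGGGGGAGC, so the coding DNA strand is GATAATCGCACTGTCGAGGGGCATGCGGGGGAGC. The template is its reverse complement.

5'-GCTCCCCCGCATGCCCCTCGACAGTGCGATTATC-3'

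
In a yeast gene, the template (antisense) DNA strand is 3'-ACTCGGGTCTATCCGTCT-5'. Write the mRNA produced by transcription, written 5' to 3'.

5'-UGAGCCCAGAUAGGCAGA-3'

Reading the template 3'→5' as shown, RNA polymerase pairs each base (A→U, T→A, G↔C) to build mRNA 5'→3' directly.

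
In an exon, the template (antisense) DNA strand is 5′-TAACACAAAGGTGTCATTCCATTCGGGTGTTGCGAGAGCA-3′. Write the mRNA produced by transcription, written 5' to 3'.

5'-UGCUCUCGCAACACCCGAAUGGAAUGACACCUUUGUGUUA-3'

The mRNA has the sequence of the coding strand (reverse complement of the template) with T→U. Reverse complement of TAACACAAAGGTGTCATTCCATTCGGGTGTTGCGAGAGCA is TGCTCTCGCAACACCCGAATGGAATGACACCTTTGTGTTA; then T→U.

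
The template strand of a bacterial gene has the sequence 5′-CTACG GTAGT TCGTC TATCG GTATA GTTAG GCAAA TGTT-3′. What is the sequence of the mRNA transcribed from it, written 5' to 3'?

The mRNA has the sequence of the coding strand (reverse complement of the template) with T→U. Reverse complement of CTACGGTAGTTCGTCTATCGGTATAGTTAGGCAAATGTT is AACATTTGCCTAACTATACCGATAGACGAACTACCGTAG; then T→U.

5'-AACAUUUGCCUAACUAUACCGAUAGACGAACUACCGUAG-3'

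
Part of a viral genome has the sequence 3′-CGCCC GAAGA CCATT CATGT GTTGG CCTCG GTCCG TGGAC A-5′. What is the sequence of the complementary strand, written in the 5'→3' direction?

5'-GCGGGCTTCTGGTAAGTACACAACCGGAGCCAGGCACCTGT-3'

The strand is given 3'→5', so its complement runs 5'→3' in the same left-to-right order: pair each base A↔T, G↔C.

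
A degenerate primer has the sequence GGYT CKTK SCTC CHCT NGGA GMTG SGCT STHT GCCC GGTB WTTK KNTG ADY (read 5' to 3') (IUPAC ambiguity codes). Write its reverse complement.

5′-RHTCANMMAAWVACCGGGCADASAGCSCAKCTCCNAGDGGAGSMAMGARCC-3′

Standard pairs A↔T, G↔C; ambiguity codes pair Y↔R, M↔K, W↔W, S↔S, B↔V, D↔H, N↔N. Complement (CCRAGMAMSGAGGDGANCCTCKACSCGASADACGGGCCAVWAAMMNACTHR), then reverse for 5'→3'.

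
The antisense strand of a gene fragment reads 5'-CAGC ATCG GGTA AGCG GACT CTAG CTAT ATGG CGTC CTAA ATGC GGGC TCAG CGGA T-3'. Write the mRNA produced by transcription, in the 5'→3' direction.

5′-AUCCGCUGAGCCCGCAUUUAGGACGCCAUAUAGCUAGAGUCCGCUUACCCGAUGCUG-3′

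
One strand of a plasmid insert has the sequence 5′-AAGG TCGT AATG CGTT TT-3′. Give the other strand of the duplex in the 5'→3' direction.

The complement of AAGGTCGTAATGCGTTTT is TTCCAGCATTACGCAAAA (A↔T, G↔C). DNA strands are antiparallel, so the complementary strand runs 3'→5'; reversing gives the 5'→3' form.

5'-AAAACGCATTACGACCTT-3'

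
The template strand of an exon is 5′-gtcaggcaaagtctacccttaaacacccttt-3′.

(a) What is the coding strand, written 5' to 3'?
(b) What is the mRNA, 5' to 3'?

(a) The coding strand is the reverse complement of the template: complement CAGTCCGTTTCAGATGGGAATTTGTGGGAAA, then reverse.
(b) mRNA has the coding-strand sequence with T→U.

(a) 5′-AAAGGGTGTTTAAGGGTAGACTTTGCCTGAC-3′
(b) 5'-AAAGGGUGUUUAAGGGUAGACUUUGCCUGAC-3'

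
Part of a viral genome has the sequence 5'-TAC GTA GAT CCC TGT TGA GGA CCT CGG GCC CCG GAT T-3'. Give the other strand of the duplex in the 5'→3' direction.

5'-AATCCGGGGCCCGAGGTCCTCAACAGGGATCTACGTA-3'

Pairing A↔T and G↔C gives ATGCATCTAGGGACAACTCCTGGAGCCCGGGGCCTAA, running 3'→5'. Reverse for the 5'→3' convention.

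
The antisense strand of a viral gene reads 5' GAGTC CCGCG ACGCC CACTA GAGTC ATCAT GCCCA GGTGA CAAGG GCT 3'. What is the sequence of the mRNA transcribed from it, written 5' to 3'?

The mRNA has the sequence of the coding strand (reverse complement of the template) with T→U. Reverse complement of GAGTCCCGCGACGCCCACTAGAGTCATCATGCCCAGGTGACAAGGGCT is AGCCCTTGTCACCTGGGCATGATGACTCTAGTGGGCGTCGCGGGACTC; then T→U.

5'-AGCCCUUGUCACCUGGGCAUGAUGACUCUAGUGGGCGUCGCGGGACUC-3'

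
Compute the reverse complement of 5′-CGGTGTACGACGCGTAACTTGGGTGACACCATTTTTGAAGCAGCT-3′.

5′-AGCTGCTTCAAAAATGGTGTCACCCAAGTTACGCGTCGTACACCG-3′

Reading the sequence 3'→5' and pairing each base (A↔T, G↔C) gives the reverse complement directly.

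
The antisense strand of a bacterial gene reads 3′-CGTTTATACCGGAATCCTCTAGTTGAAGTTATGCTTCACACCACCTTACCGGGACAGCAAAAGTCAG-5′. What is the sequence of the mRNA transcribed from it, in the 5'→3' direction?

Reading the template 3'→5' as shown, RNA polymerase pairs each base (A→U, T→A, G↔C) to build mRNA 5'→3' directly.

5'-GCAAAUAUGGCCUUAGGAGAUCAACUUCAAUACGAAGUGUGGUGGAAUGGCCCUGUCGUUUUCAGUC-3'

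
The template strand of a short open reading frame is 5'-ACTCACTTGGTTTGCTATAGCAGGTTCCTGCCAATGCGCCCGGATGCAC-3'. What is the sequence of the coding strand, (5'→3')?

The coding strand is complementary and antiparallel to the template: take the complement (A↔T, G↔C) and reverse.

5'-GTGCATCCGGGCGCATTGGCAGGAACCTGCTATAGCAAACCAAGTGAGT-3'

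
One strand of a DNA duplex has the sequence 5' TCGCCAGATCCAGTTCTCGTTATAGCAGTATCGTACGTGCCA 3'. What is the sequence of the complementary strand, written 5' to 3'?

Pairing A↔T and G↔C gives AGCGGTCTAGGTCAAGAGCAATATCGTCATAGCATGCACGGT, running 3'→5'. Reverse for the 5'→3' convention.

5'-TGGCACGTACGATACTGCTATAACGAGAACTGGATCTGGCGA-3'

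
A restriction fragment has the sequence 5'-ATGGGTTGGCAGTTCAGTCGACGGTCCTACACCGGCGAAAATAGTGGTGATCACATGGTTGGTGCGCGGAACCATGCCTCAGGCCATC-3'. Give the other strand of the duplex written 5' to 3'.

5'-GATGGCCTGAGGCATGGTTCCGCGCACCAACCATGTGATCACCACTATTTTCGCCGGTGTAGGACCGTCGACTGAACTGCCAACCCAT-3'

Pairing A↔T and G↔C gives TACCCAACCGTCAAGTCAGCTGCCAGGATGTGGCCGCTTTTATCACCACTAGTGTACCAACCACGCGCCTTGGTACGGAGTCCGGTAG, running 3'→5'. Reverse for the 5'→3' convention.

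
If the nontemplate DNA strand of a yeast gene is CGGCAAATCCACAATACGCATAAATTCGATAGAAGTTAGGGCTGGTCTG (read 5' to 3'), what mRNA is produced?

5'-CGGCAAAUCCACAAUACGCAUAAAUUCGAUAGAAGUUAGGGCUGGUCUG-3'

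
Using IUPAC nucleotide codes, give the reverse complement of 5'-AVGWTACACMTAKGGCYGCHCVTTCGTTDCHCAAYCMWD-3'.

Standard pairs A↔T, G↔C; ambiguity codes pair Y↔R, M↔K, W↔W, D↔H, V↔B. Complement (TBCWATGTGKATMCCGRCGDGBAAGCAAHGDGTTRGKWH), then reverse for 5'→3'.

5'-HWKGRTTGDGHAACGAABGDGCRGCCMTAKGTGTAWCBT-3'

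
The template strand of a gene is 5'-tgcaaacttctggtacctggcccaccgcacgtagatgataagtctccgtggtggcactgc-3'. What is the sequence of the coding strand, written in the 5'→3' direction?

The coding strand is complementary and antiparallel to the template: take the complement (A↔T, G↔C) and reverse.

5'-GCAGTGCCACCACGGAGACTTATCATCTACGTGCGGTGGGCCAGGTACCAGAAGTTTGCA-3'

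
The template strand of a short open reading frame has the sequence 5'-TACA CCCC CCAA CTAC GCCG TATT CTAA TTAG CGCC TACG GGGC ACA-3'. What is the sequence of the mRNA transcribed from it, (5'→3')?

5′-UGUGCCCCGUAGGCGCUAAUUAGAAUACGGCGUAGUUGGGGGGUGUA-3′

The mRNA has the sequence of the coding strand (reverse complement of the template) with T→U. Reverse complement of TACACCCCCCAACTACGCCGTATTCTAATTAGCGCCTACGGGGCACA is TGTGCCCCGTAGGCGCTAATTAGAATACGGCGTAGTTGGGGGGTGTA; then T→U.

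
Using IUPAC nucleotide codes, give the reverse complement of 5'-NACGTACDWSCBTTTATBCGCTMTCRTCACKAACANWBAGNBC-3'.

Standard pairs A↔T, G↔C; ambiguity codes pair R↔Y, M↔K, W↔W, S↔S, B↔V, D↔H, N↔N. Complement (NTGCATGHWSGVAAATAVGCGAKAGYAGTGMTTGTNWVTCNVG), then reverse for 5'→3'.

5'-GVNCTVWNTGTTMGTGAYGAKAGCGVATAAAVGSWHGTACGTN-3'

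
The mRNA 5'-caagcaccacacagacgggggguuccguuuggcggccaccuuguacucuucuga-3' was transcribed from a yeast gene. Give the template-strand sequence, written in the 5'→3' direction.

5'-TCAGAAGAGTACAAGGTGGCCGCCAAACGGAACCCCCCGTCTGTGTGGTGCTTG-3'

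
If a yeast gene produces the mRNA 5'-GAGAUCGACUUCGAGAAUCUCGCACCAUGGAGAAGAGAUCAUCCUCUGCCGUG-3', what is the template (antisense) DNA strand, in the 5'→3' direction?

Replace U with T to get the coding DNA strand: GAGATCGACTTCGAGAATCTCGCACCATGGAGAAGAGATCATCCTCTGCCGTG. The template strand is its reverse complement (complement CTCTAGCTGAAGCTCTTAGAGCGTGGTACCTCTTCTCTAGTAGGAGACGGCAC, then reverse).

5'-CACGGCAGAGGATGATCTCTTCTCCATGGTGCGAGATTCTCGAAGTCGATCTC-3'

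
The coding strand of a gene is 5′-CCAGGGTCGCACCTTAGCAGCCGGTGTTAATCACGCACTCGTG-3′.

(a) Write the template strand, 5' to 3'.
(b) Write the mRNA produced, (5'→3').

(a) 5'-CACGAGTGCGTGATTAACACCGGCTGCTAAGGTGCGACCCTGG-3'
(b) 5′-CCAGGGUCGCACCUUAGCAGCCGGUGUUAAUCACGCACUCGUG-3′

(a) The template strand is the reverse complement of the coding strand: complement GGTCCCAGCGTGGAATCGTCGGCCACAATTAGTGCGTGAGCAC, then reverse.
(b) mRNA matches the coding strand with T→U.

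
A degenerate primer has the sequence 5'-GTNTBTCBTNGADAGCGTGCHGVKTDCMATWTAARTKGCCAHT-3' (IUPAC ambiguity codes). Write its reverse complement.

Standard pairs A↔T, G↔C; ambiguity codes pair R↔Y, M↔K, W↔W, B↔V, D↔H, N↔N. Complement (CANAVAGVANCTHTCGCACGDCBMAHGKTAWATTYAMCGGTDA), then reverse for 5'→3'.

5'-ADTGGCMAYTTAWATKGHAMBCDGCACGCTHTCNAVGAVANAC-3'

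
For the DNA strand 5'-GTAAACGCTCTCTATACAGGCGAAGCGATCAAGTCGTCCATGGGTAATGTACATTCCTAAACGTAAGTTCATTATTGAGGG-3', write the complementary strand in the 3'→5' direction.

Base-pairing A↔T, G↔C gives the complement. The complementary strand is antiparallel, so paired with a 5'→3' strand it runs 3'→5'.

3'-CATTTGCGAGAGATATGTCCGCTTCGCTAGTTCAGCAGGTACCCATTACATGTAAGGATTTGCATTCAAGTAATAACTCCC-5'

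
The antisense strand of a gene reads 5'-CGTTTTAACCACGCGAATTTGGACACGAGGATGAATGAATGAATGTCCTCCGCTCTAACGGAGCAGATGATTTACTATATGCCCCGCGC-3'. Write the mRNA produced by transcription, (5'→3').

RNA polymerase reads the template 3'→5' and synthesizes mRNA 5'→3' by base-pairing (A→U, T→A, G↔C). The complement of the template is GCAAAATTGGTGCGCTTAAACCTGTGCTCCTACTTACTTACTTACAGGAGGCGAGATTGCCTCGTCTACTAAATGATATACGGGGCGCG; antiparallel, so 5'→3' the coding strand is GCGCGGGGCATATAGTAAATCATCTGCTCCGTTAGAGCGGAGGACATTCATTCATTCATCCTCGTGTCCAAATTCGCGTGGTTAAAACG. Replace T with U for the mRNA.

5'-GCGCGGGGCAUAUAGUAAAUCAUCUGCUCCGUUAGAGCGGAGGACAUUCAUUCAUUCAUCCUCGUGUCCAAAUUCGCGUGGUUAAAACG-3'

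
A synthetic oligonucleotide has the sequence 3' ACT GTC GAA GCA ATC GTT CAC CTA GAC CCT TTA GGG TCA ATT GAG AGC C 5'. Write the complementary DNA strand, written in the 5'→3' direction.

5'-TGACAGCTTCGTTAGCAAGTGGATCTGGGAAATCCCAGTTAACTCTCGG-3'

The strand is given 3'→5', so its complement runs 5'→3' in the same left-to-right order: pair each base A↔T, G↔C.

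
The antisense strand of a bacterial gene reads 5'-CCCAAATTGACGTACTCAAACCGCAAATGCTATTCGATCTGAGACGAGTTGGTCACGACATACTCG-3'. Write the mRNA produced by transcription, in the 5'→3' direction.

5'-CGAGUAUGUCGUGACCAACUCGUCUCAGAUCGAAUAGCAUUUGCGGUUUGAGUACGUCAAUUUGGG-3'

The mRNA has the sequence of the coding strand (reverse complement of the template) with T→U. Reverse complement of CCCAAATTGACGTACTCAAACCGCAAATGCTATTCGATCTGAGACGAGTTGGTCACGACATACTCG is CGAGTATGTCGTGACCAACTCGTCTCAGATCGAATAGCATTTGCGGTTTGAGTACGTCAATTTGGG; then T→U.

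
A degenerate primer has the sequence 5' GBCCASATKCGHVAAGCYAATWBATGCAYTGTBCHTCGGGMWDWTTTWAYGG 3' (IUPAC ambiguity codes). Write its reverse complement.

Standard pairs A↔T, G↔C; ambiguity codes pair Y↔R, M↔K, W↔W, S↔S, B↔V, D↔H. Complement (CVGGTSTAMGCDBTTCGRTTAWVTACGTRACAVGDAGCCCKWHWAAAWTRCC), then reverse for 5'→3'.

5'-CCRTWAAAWHWKCCCGADGVACARTGCATVWATTRGCTTBDCGMATSTGGVC-3'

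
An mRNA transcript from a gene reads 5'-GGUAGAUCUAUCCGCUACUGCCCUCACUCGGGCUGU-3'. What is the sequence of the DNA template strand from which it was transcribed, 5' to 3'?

5'-ACAGCCCGAGTGAGGGCAGTAGCGGATAGATCTACC-3'

Replace U with T to get the coding DNA strand: GGTAGATCTATCCGCTACTGCCCTCACTCGGGCTGT. The template strand is its reverse complement (complement CCATCTAGATAGGCGATGACGGGAGTGAGCCCGACA, then reverse).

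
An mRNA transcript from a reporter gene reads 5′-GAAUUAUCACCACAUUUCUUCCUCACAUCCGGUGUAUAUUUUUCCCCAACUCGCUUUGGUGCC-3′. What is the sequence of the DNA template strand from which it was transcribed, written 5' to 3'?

5'-GGCACCAAAGCGAGTTGGGGAAAAATATACACCGGATGTGAGGAAGAAATGTGGTGATAATTC-3'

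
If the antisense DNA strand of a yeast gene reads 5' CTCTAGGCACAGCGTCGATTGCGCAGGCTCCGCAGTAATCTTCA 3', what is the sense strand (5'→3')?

The coding strand is complementary and antiparallel to the template: take the complement (A↔T, G↔C) and reverse.

5'-TGAAGATTACTGCGGAGCCTGCGCAATCGACGCTGTGCCTAGAG-3'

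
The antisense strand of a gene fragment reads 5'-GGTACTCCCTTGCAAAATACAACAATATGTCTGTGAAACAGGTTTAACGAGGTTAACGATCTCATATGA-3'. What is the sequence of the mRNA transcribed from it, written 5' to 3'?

5'-UCAUAUGAGAUCGUUAACCUCGUUAAACCUGUUUCACAGACAUAUUGUUGUAUUUUGCAAGGGAGUACC-3'

The mRNA has the sequence of the coding strand (reverse complement of the template) with T→U. Reverse complement of GGTACTCCCTTGCAAAATACAACAATATGTCTGTGAAACAGGTTTAACGAGGTTAACGATCTCATATGA is TCATATGAGATCGTTAACCTCGTTAAACCTGTTTCACAGACATATTGTTGTATTTTGCAAGGGAGTACC; then T→U.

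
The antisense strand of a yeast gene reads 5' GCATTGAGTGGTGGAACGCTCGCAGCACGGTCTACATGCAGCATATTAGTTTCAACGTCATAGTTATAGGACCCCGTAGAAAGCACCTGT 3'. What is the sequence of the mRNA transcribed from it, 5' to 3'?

The mRNA has the sequence of the coding strand (reverse complement of the template) with T→U. Reverse complement of GCATTGAGTGGTGGAACGCTCGCAGCACGGTCTACATGCAGCATATTAGTTTCAACGTCATAGTTATAGGACCCCGTAGAAAGCACCTGT is ACAGGTGCTTTCTACGGGGTCCTATAACTATGACGTTGAAACTAATATGCTGCATGTAGACCGTGCTGCGAGCGTTCCACCACTCAATGC; then T→U.

5'-ACAGGUGCUUUCUACGGGGUCCUAUAACUAUGACGUUGAAACUAAUAUGCUGCAUGUAGACCGUGCUGCGAGCGUUCCACCACUCAAUGC-3'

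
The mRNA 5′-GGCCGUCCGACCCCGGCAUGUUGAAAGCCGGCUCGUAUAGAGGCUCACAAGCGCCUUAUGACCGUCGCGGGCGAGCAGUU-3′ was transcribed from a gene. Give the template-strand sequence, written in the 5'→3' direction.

5'-AACTGCTCGCCCGCGACGGTCATAAGGCGCTTGTGAGCCTCTATACGAGCCGGCTTTCAACATGCCGGGGTCGGACGGCC-3'

Replace U with T to get the coding DNA strand: GGCCGTCCGACCCCGGCATGTTGAAAGCCGGCTCGTATAGAGGCTCACAAGCGCCTTATGACCGTCGCGGGCGAGCAGTT. The template strand is its reverse complement (complement CCGGCAGGCTGGGGCCGTACAACTTTCGGCCGAGCATATCTCCGAGTGTTCGCGGAATACTGGCAGCGCCCGCTCGTCAA, then reverse).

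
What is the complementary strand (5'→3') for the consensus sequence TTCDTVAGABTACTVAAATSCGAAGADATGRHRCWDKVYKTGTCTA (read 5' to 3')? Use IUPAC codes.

5'-TAGACAMRBMHWGYDYCATHTCTTCGSATTTBAGTAVTCTBAHGAA-3'

Standard pairs A↔T, G↔C; ambiguity codes pair R↔Y, K↔M, W↔W, S↔S, B↔V, D↔H. Complement (AAGHABTCTVATGABTTTASGCTTCTHTACYDYGWHMBRMACAGAT), then reverse for 5'→3'.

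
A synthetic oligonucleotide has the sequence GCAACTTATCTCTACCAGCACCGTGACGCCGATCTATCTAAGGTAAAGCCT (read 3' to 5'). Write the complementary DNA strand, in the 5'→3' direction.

5'-CGTTGAATAGAGATGGTCGTGGCACTGCGGCTAGATAGATTCCATTTCGGA-3'

The strand is given 3'→5', so its complement runs 5'→3' in the same left-to-right order: pair each base A↔T, G↔C.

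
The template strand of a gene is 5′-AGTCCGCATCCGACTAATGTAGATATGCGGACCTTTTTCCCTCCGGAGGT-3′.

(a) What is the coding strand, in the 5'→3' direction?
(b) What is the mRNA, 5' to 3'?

(a) The coding strand is the reverse complement of the template: complement TCAGGCGTAGGCTGATTACATCTATACGCCTGGAAAAAGGGAGGCCTCCA, then reverse.
(b) mRNA has the coding-strand sequence with T→U.

(a) 5'-ACCTCCGGAGGGAAAAAGGTCCGCATATCTACATTAGTCGGATGCGGACT-3'
(b) 5'-ACCUCCGGAGGGAAAAAGGUCCGCAUAUCUACAUUAGUCGGAUGCGGACU-3'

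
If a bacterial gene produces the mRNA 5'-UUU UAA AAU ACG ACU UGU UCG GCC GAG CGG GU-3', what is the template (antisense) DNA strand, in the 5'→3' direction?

Replace U with T to get the coding DNA strand: TTTTAAAATACGACTTGTTCGGCCGAGCGGGT. The template strand is its reverse complement (complement AAAATTTTATGCTGAACAAGCCGGCTCGCCCA, then reverse).

5'-ACCCGCTCGGCCGAACAAGTCGTATTTTAAAA-3'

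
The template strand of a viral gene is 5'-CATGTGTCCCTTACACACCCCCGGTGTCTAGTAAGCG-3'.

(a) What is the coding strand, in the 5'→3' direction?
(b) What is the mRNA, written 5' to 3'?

(a) The coding strand is the reverse complement of the template: complement GTACACAGGGAATGTGTGGGGGCCACAGATCATTCGC, then reverse.
(b) mRNA has the coding-strand sequence with T→U.

(a) 5'-CGCTTACTAGACACCGGGGGTGTGTAAGGGACACATG-3'
(b) 5'-CGCUUACUAGACACCGGGGGUGUGUAAGGGACACAUG-3'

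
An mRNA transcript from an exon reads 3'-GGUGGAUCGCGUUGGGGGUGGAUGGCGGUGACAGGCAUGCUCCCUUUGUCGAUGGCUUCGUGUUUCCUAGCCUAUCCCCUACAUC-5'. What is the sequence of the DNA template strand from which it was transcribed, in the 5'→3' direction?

5′-CCACCTAGCGCAACCCCCACCTACCGCCACTGTCCGTACGAGGGAAACAGCTACCGAAGCACAAAGGATCGGATAGGGGATGTAG-3′

Written 5'→3' the mRNA is CUACAUCCCCUAUCCGAUCCUUUGUGCUUCGGUAGCUGUUUCCCUCGUACGGACAGUGGCGGUAGGUGGGGGUUGCGCUAGGUGG, so the coding DNA strand is CTACATCCCCTATCCGATCCTTTGTGCTTCGGTAGCTGTTTCCCTCGTACGGACAGTGGCGGTAGGTGGGGGTTGCGCTAGGTGG. The template is its reverse complement.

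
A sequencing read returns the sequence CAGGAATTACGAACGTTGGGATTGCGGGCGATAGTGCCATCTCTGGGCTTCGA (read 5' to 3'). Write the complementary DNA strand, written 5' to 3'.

5′-TCGAAGCCCAGAGATGGCACTATCGCCCGCAATCCCAACGTTCGTAATTCCTG-3′

Pairing A↔T and G↔C gives GTCCTTAATGCTTGCAACCCTAACGCCCGCTATCACGGTAGAGACCCGAAGCT, running 3'→5'. Reverse for the 5'→3' convention.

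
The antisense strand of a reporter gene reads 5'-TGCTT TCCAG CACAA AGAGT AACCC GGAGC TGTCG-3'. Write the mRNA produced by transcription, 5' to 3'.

RNA polymerase reads the template 3'→5' and synthesizes mRNA 5'→3' by base-pairing (A→U, T→A, G↔C). The complement of the template is ACGAAAGGTCGTGTTTCTCATTGGGCCTCGACAGC; antiparallel, so 5'→3' the coding strand is CGACAGCTCCGGGTTACTCTTTGTGCTGGAAAGCA. Replace T with U for the mRNA.

5'-CGACAGCUCCGGGUUACUCUUUGUGCUGGAAAGCA-3'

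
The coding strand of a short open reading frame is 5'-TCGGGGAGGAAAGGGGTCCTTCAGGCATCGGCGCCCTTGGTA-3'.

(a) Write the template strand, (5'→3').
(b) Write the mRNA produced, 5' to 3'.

(a) The template strand is the reverse complement of the coding strand: complement AGCCCCTCCTTTCCCCAGGAAGTCCGTAGCCGCGGGAACCAT, then reverse.
(b) mRNA matches the coding strand with T→U.

(a) 5'-TACCAAGGGCGCCGATGCCTGAAGGACCCCTTTCCTCCCCGA-3'
(b) 5'-UCGGGGAGGAAAGGGGUCCUUCAGGCAUCGGCGCCCUUGGUA-3'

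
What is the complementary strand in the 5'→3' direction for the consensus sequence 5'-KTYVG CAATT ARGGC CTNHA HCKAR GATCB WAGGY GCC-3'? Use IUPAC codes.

5'-GGCRCCTWVGATCYTMGDTDNAGGCCYTAATTGCBRAM-3'

Standard pairs A↔T, G↔C; ambiguity codes pair R↔Y, K↔M, W↔W, B↔V, H↔D, N↔N. Complement (MARBCGTTAATYCCGGANDTDGMTYCTAGVWTCCRCGG), then reverse for 5'→3'.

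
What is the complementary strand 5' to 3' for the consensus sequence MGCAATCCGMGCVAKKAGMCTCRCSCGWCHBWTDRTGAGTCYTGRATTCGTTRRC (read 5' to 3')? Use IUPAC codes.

5'-GYYAACGAATYCARGACTCAYHAWVDGWCGSGYGAGKCTMMTBGCKCGGATTGCK-3'

Standard pairs A↔T, G↔C; ambiguity codes pair R↔Y, M↔K, W↔W, S↔S, B↔V, D↔H. Complement (KCGTTAGGCKCGBTMMTCKGAGYGSGCWGDVWAHYACTCAGRACYTAAGCAAYYG), then reverse for 5'→3'.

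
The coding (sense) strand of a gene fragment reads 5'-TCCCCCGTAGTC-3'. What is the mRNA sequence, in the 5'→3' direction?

The mRNA is synthesized from the template strand, so it matches the coding strand with T replaced by U.

5'-UCCCCCGUAGUC-3'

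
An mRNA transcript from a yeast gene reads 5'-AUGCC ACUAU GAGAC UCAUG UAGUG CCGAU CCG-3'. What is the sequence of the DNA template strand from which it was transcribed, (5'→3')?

Replace U with T to get the coding DNA strand: ATGCCACTATGAGACTCATGTAGTGCCGATCCG. The template strand is its reverse complement (complement TACGGTGATACTCTGAGTACATCACGGCTAGGC, then reverse).

5'-CGGATCGGCACTACATGAGTCTCATAGTGGCAT-3'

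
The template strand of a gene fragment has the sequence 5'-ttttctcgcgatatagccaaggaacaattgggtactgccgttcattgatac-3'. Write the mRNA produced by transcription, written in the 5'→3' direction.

RNA polymerase reads the template 3'→5' and synthesizes mRNA 5'→3' by base-pairing (A→U, T→A, G↔C). The complement of the template is AAAAGAGCGCTATATCGGTTCCTTGTTAACCCATGACGGCAAGTAACTATG; antiparallel, so 5'→3' the coding strand is GTATCAATGAACGGCAGTACCCAATTGTTCCTTGGCTATATCGCGAGAAAA. Replace T with U for the mRNA.

5′-GUAUCAAUGAACGGCAGUACCCAAUUGUUCCUUGGCUAUAUCGCGAGAAAA-3′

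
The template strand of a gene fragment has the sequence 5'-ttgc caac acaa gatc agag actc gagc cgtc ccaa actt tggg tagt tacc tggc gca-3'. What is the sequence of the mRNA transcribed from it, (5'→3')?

5'-UGCGCCAGGUAACUACCCAAAGUUUGGGACGGCUCGAGUCUCUGAUCUUGUGUUGGCAA-3'

The mRNA has the sequence of the coding strand (reverse complement of the template) with T→U. Reverse complement of TTGCCAACACAAGATCAGAGACTCGAGCCGTCCCAAACTTTGGGTAGTTACCTGGCGCA is TGCGCCAGGTAACTACCCAAAGTTTGGGACGGCTCGAGTCTCTGATCTTGTGTTGGCAA; then T→U.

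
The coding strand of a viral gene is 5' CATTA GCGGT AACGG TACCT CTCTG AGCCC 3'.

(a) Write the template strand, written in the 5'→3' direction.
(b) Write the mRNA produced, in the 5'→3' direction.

(a) 5'-GGGCTCAGAGAGGTACCGTTACCGCTAATG-3'
(b) 5'-CAUUAGCGGUAACGGUACCUCUCUGAGCCC-3'

(a) The template strand is the reverse complement of the coding strand: complement GTAATCGCCATTGCCATGGAGAGACTCGGG, then reverse.
(b) mRNA matches the coding strand with T→U.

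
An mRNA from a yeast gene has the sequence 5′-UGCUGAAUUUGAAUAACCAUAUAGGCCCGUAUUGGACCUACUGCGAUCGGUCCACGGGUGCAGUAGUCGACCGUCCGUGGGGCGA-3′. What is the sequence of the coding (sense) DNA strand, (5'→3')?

5'-TGCTGAATTTGAATAACCATATAGGCCCGTATTGGACCTACTGCGATCGGTCCACGGGTGCAGTAGTCGACCGTCCGTGGGGCGA-3'

The coding DNA strand has the same 5'→3' sequence as the mRNA with U replaced by T.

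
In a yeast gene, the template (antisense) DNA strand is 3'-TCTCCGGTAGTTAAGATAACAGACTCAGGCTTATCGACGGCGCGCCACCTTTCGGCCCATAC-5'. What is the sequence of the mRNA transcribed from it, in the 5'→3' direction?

Reading the template 3'→5' as shown, RNA polymerase pairs each base (A→U, T→A, G↔C) to build mRNA 5'→3' directly.

5'-AGAGGCCAUCAAUUCUAUUGUCUGAGUCCGAAUAGCUGCCGCGCGGUGGAAAGCCGGGUAUG-3'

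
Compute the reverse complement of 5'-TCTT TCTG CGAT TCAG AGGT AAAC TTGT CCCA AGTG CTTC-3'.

5'-GAAGCACTTGGGACAAGTTTACCTCTGAATCGCAGAAAGA-3'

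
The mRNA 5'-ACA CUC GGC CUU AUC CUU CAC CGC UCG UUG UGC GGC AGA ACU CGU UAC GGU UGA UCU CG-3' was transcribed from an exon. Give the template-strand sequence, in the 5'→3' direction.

Replace U with T to get the coding DNA strand: ACACTCGGCCTTATCCTTCACCGCTCGTTGTGCGGCAGAACTCGTTACGGTTGATCTCG. The template strand is its reverse complement (complement TGTGAGCCGGAATAGGAAGTGGCGAGCAACACGCCGTCTTGAGCAATGCCAACTAGAGC, then reverse).

5′-CGAGATCAACCGTAACGAGTTCTGCCGCACAACGAGCGGTGAAGGATAAGGCCGAGTGT-3′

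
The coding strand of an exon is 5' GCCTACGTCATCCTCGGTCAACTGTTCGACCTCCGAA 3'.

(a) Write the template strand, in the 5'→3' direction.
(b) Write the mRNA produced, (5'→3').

(a) 5′-TTCGGAGGTCGAACAGTTGACCGAGGATGACGTAGGC-3′
(b) 5'-GCCUACGUCAUCCUCGGUCAACUGUUCGACCUCCGAA-3'

(a) The template strand is the reverse complement of the coding strand: complement CGGATGCAGTAGGAGCCAGTTGACAAGCTGGAGGCTT, then reverse.
(b) mRNA matches the coding strand with T→U.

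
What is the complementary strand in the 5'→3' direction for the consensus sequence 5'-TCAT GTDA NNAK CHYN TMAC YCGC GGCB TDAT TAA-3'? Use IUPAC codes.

5'-TTAATHAVGCCGCGRGTKANRDGMTNNTHACATGA-3'

Standard pairs A↔T, G↔C; ambiguity codes pair Y↔R, M↔K, B↔V, D↔H, N↔N. Complement (AGTACAHTNNTMGDRNAKTGRGCGCCGVAHTAATT), then reverse for 5'→3'.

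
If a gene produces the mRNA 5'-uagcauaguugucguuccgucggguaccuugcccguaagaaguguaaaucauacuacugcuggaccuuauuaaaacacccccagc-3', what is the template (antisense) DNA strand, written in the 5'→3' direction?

5′-GCTGGGGGTGTTTTAATAAGGTCCAGCAGTAGTATGATTTACACTTCTTACGGGCAAGGTACCCGACGGAACGACAACTATGCTA-3′

Replace U with T to get the coding DNA strand: TAGCATAGTTGTCGTTCCGTCGGGTACCTTGCCCGTAAGAAGTGTAAATCATACTACTGCTGGACCTTATTAAAACACCCCCAGC. The template strand is its reverse complement (complement ATCGTATCAACAGCAAGGCAGCCCATGGAACGGGCATTCTTCACATTTAGTATGATGACGACCTGGAATAATTTTGTGGGGGTCG, then reverse).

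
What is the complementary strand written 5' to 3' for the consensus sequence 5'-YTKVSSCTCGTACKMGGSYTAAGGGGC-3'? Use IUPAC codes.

Standard pairs A↔T, G↔C; ambiguity codes pair Y↔R, M↔K, S↔S, V↔B. Complement (RAMBSSGAGCATGMKCCSRATTCCCCG), then reverse for 5'→3'.

5'-GCCCCTTARSCCKMGTACGAGSSBMAR-3'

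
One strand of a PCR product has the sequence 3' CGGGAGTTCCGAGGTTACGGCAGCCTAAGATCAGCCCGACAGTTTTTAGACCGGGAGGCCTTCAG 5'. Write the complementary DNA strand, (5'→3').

5'-GCCCTCAAGGCTCCAATGCCGTCGGATTCTAGTCGGGCTGTCAAAAATCTGGCCCTCCGGAAGTC-3'

The strand is given 3'→5', so its complement runs 5'→3' in the same left-to-right order: pair each base A↔T, G↔C.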